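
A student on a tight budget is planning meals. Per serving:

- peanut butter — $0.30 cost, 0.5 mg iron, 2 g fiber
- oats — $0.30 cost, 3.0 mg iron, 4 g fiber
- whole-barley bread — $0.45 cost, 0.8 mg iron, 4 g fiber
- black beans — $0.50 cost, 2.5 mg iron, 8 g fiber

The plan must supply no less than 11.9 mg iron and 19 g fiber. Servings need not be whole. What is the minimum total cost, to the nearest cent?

$1.36

Two binding constraints pin down two serving amounts, so the optimal mix uses at most two foods. The candidates are each food alone (scaled to the tighter of iron/fiber) and each pair with both constraints tight.
peanut butter only: max(11.9/0.5, 19/2) = 23.8 servings → $7.14.
oats only: max(11.9/3.0, 19/4) = 4.75 servings → $1.43.
whole-barley bread only: max(11.9/0.8, 19/4) = 14.88 servings → $6.69.
black beans only: max(11.9/2.5, 19/8) = 4.76 servings → $2.38.
peanut butter + oats with both tight: 2.35 servings and 3.575 servings → $1.78.
peanut butter + whole-barley bread with both targets exact would need a negative amount; discard.
peanut butter + black beans: intersection lies outside the first quadrant.
oats + whole-barley bread with both tight: 3.682 servings and 1.068 servings → $1.59.
oats + black beans with both tight: 3.407 servings and 0.6714 servings → $1.36.
whole-barley bread + black beans: the both-tight solution has a negative serving — not a feasible corner.
Cheapest feasible corner: $1.36.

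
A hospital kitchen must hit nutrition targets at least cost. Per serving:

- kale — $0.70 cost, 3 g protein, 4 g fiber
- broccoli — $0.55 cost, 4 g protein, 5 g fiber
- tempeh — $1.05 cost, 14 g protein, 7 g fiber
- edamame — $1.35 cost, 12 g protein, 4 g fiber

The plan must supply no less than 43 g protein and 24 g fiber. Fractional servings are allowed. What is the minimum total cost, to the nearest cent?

$3.43

An LP optimum is at a vertex; with two nutrient constraints at most two foods are used. Check each candidate.
kale only: max(43/3, 24/4) = 14.33 servings → $10.03.
broccoli only: max(43/4, 24/5) = 10.75 servings → $5.91.
tempeh only: max(43/14, 24/7) = 3.429 servings → $3.60.
edamame only: max(43/12, 24/4) = 6 servings → $8.10.
kale + broccoli: intersection lies outside the first quadrant.
kale + tempeh with both tight: 1 serving and 2.857 servings → $3.70.
kale + edamame with both tight: 3.222 servings and 2.778 servings → $6.01.
broccoli + tempeh with both tight: 0.8333 servings and 2.833 servings → $3.43.
broccoli + edamame with both tight: 2.636 servings and 2.705 servings → $5.10.
tempeh + edamame: intersection lies outside the first quadrant.
So the least-cost plan costs $3.43.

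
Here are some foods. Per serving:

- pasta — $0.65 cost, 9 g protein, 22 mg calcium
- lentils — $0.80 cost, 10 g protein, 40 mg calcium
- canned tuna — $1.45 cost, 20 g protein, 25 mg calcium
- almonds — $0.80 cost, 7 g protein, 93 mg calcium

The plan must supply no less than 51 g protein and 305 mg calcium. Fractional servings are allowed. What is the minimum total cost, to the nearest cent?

$4.38

Minimising a linear cost over {protein ≥ 51, calcium ≥ 305, servings ≥ 0} — the optimum is at a vertex, using one or two foods.
pasta only: max(51/9, 305/22) = 13.86 servings → $9.01.
lentils only: max(51/10, 305/40) = 7.625 servings → $6.10.
canned tuna only: max(51/20, 305/25) = 12.2 servings → $17.69.
almonds only: max(51/7, 305/93) = 7.286 servings → $5.83.
pasta + lentils with both targets exact would need a negative amount; discard.
pasta + canned tuna with both targets exact would need a negative amount; discard.
pasta + almonds with both tight: 3.818 servings and 2.376 servings → $4.38.
lentils + canned tuna with both targets exact would need a negative amount; discard.
lentils + almonds with both tight: 4.012 servings and 1.554 servings → $4.45.
canned tuna + almonds with both tight: 1.548 servings and 2.864 servings → $4.54.
Cheapest feasible corner: $4.38.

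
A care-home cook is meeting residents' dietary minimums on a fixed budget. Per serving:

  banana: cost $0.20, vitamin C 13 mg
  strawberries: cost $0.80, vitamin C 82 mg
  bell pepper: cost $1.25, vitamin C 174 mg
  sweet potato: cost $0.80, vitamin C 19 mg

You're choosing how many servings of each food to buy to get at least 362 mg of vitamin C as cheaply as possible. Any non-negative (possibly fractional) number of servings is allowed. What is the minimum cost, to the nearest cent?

Cost per mg of vitamin C: bell pepper $0.0072, strawberries $0.0098, banana $0.0154, sweet potato $0.0421.
With no serving limits, use only bell pepper: 362 mg / 174 mg = 2.08 servings × $1.25 = $2.60.

$2.60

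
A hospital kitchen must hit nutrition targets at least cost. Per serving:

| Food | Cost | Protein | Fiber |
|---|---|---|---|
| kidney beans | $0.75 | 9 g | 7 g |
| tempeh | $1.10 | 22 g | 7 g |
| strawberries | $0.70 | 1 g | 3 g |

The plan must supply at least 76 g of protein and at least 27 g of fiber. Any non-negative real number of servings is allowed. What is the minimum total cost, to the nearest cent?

$4.00

kidney beans only: max(76/9, 27/7) = 8.444 servings → $6.33.
tempeh only: max(76/22, 27/7) = 3.857 servings → $4.24.
strawberries only: max(76/1, 27/3) = 76 servings → $53.20.
kidney beans + tempeh with both tight: 0.6813 servings and 3.176 servings → $4.00.
kidney beans + strawberries: the both-tight solution has a negative serving — not a feasible corner.
tempeh + strawberries with both tight: 3.407 servings and 1.051 servings → $4.48.
The minimum over all feasible corners is $4.00.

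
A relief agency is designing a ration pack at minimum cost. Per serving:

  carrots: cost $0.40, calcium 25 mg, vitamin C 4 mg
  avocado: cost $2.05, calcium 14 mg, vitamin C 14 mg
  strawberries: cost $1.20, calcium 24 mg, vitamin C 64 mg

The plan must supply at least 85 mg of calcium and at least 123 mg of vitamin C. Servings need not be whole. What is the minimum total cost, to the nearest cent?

A basic optimal solution has at most two foods positive. Try each food alone and each pair with both targets met exactly.
carrots only: max(85/25, 123/4) = 30.75 servings → $12.30.
avocado only: max(85/14, 123/14) = 8.786 servings → $18.01.
strawberries only: max(85/24, 123/64) = 3.542 servings → $4.25.
carrots + avocado with both targets exact would need a negative amount; discard.
carrots + strawberries with both tight: 1.654 servings and 1.818 servings → $2.84.
avocado + strawberries with both tight: 4.443 servings and 0.95 servings → $10.25.
The minimum over all feasible corners is $2.84.

$2.84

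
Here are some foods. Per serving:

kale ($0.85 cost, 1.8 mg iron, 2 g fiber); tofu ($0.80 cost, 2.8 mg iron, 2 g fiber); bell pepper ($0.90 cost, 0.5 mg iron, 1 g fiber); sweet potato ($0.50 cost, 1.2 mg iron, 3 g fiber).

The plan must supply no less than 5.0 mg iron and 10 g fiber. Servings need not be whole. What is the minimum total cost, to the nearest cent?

$1.90

Compare the cost at each extreme point of the feasible region.
kale only: max(5.0/1.8, 10/2) = 5 servings → $4.25.
tofu only: max(5.0/2.8, 10/2) = 5 servings → $4.00.
bell pepper only: max(5.0/0.5, 10/1) = 10 servings → $9.00.
sweet potato only: max(5.0/1.2, 10/3) = 4.167 servings → $2.08.
kale + tofu: intersection lies outside the first quadrant.
kale + bell pepper with both tight: 0 servings and 10 servings → $9.00.
kale + sweet potato with both tight: 1 serving and 2.667 servings → $2.18.
tofu + bell pepper with both tight: 0 servings and 10 servings → $9.00.
tofu + sweet potato with both tight: 0.5 servings and 3 servings → $1.90.
bell pepper + sweet potato with both tight: 10 servings and 0 servings → $9.00.
So the least-cost plan costs $1.90.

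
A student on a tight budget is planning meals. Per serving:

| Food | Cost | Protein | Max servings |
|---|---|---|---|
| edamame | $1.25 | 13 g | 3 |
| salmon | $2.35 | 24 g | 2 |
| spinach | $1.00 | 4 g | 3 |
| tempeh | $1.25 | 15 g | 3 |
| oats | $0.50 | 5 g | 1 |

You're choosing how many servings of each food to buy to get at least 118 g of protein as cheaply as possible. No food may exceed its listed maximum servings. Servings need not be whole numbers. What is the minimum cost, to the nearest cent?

Cost per g of protein: tempeh $0.0833, edamame $0.0962, salmon $0.0979, oats $0.1000, spinach $0.2500.
Take 3 servings of tempeh: +45.0 g protein for $3.75 (total $3.75, still need 73.0 g).
Take 3 servings of edamame: +39.0 g protein for $3.75 (total $7.50, still need 34.0 g).
Take 1.417 servings of salmon: +34.0 g protein for $3.33 (total $10.83, still need 0.0 g).
Filling from the cheapest source first is optimal under one linear minimum: $10.83.

$10.83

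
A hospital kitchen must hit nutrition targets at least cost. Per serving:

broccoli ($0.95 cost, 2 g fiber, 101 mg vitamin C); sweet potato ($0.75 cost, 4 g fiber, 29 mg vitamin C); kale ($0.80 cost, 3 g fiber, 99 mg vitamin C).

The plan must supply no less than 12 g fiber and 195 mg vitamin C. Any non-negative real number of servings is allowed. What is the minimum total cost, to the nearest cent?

Check every corner: each single food scaled to meet both minima, and each pair solved so both constraints bind.
broccoli only: max(12/2, 195/101) = 6 servings → $5.70.
sweet potato only: max(12/4, 195/29) = 6.724 servings → $5.04.
kale only: max(12/3, 195/99) = 4 servings → $3.20.
broccoli + sweet potato with both tight: 1.249 servings and 2.376 servings → $2.97.
broccoli + kale: the both-tight solution has a negative serving — not a feasible corner.
sweet potato + kale with both tight: 1.951 servings and 1.398 servings → $2.58.
The minimum over all feasible corners is $2.58.

$2.58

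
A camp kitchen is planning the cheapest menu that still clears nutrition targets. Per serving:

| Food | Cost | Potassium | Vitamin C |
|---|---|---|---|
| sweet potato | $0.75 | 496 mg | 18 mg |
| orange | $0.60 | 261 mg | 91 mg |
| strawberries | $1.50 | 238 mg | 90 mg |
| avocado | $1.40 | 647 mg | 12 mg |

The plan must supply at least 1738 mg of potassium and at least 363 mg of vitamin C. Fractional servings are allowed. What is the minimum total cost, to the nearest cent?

$3.38

The cheapest plan sits at a corner of the feasible region — with two constraints it uses at most two foods.
sweet potato only: max(1738/496, 363/18) = 20.17 servings → $15.12.
orange only: max(1738/261, 363/91) = 6.659 servings → $4.00.
strawberries only: max(1738/238, 363/90) = 7.303 servings → $10.95.
avocado only: max(1738/647, 363/12) = 30.25 servings → $42.35.
sweet potato + orange with both tight: 1.568 servings and 3.679 servings → $3.38.
sweet potato + strawberries with both tight: 1.735 servings and 3.686 servings → $6.83.
sweet potato + avocado with both targets exact would need a negative amount; discard.
orange + strawberries with both targets exact would need a negative amount; discard.
orange + avocado with both tight: 3.839 servings and 1.138 servings → $3.90.
strawberries + avocado with both tight: 3.865 servings and 1.265 servings → $7.57.
Cheapest feasible corner: $3.38.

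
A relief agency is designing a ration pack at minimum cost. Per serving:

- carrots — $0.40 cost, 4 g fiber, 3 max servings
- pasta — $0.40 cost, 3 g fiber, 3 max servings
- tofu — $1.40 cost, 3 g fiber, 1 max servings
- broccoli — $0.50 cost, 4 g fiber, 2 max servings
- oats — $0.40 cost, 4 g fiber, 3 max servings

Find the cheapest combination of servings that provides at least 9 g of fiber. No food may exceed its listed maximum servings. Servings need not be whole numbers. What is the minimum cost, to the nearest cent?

Cost per g of fiber: carrots $0.1000, oats $0.1000, broccoli $0.1250, pasta $0.1333, tofu $0.4667.
Take 2.25 servings of carrots: +9.0 g fiber for $0.90 (total $0.90, still need 0.0 g).
Greedy by cheapest-per-g is optimal for a single linear constraint, so the minimum cost is $0.90.

$0.90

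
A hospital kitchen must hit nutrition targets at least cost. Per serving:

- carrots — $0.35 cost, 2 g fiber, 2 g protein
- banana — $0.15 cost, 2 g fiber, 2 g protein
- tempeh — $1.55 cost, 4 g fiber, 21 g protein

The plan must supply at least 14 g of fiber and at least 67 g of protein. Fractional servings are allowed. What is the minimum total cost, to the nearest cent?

Two binding constraints pin down two serving amounts, so the optimal mix uses at most two foods. The candidates are each food alone (scaled to the tighter of fiber/protein) and each pair with both constraints tight.
carrots only: max(14/2, 67/2) = 33.5 servings → $11.72.
banana only: max(14/2, 67/2) = 33.5 servings → $5.03.
tempeh only: max(14/4, 67/21) = 3.5 servings → $5.42.
carrots + banana (both tight): parallel constraints — no distinct corner.
carrots + tempeh with both tight: 0.7647 servings and 3.118 servings → $5.10.
banana + tempeh with both tight: 0.7647 servings and 3.118 servings → $4.95.
The minimum over all feasible corners is $4.95.

$4.95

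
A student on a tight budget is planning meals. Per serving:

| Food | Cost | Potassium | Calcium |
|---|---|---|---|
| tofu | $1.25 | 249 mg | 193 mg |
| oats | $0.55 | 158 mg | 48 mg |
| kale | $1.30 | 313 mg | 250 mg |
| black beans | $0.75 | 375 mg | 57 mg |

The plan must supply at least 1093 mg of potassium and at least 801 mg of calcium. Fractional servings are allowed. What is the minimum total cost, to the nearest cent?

tofu only: max(1093/249, 801/193) = 4.39 servings → $5.49.
oats only: max(1093/158, 801/48) = 16.69 servings → $9.18.
kale only: max(1093/313, 801/250) = 3.492 servings → $4.54.
black beans only: max(1093/375, 801/57) = 14.05 servings → $10.54.
tofu + oats with both tight: 3.996 servings and 0.6202 servings → $5.34.
tofu + kale: intersection lies outside the first quadrant.
tofu + black beans with both tight: 4.092 servings and 0.1977 servings → $5.26.
oats + kale with both tight: 0.9208 servings and 3.027 servings → $4.44.
oats + black beans: the both-tight solution has a negative serving — not a feasible corner.
kale + black beans with both tight: 3.136 servings and 0.2969 servings → $4.30.
Cheapest feasible corner: $4.30.

$4.30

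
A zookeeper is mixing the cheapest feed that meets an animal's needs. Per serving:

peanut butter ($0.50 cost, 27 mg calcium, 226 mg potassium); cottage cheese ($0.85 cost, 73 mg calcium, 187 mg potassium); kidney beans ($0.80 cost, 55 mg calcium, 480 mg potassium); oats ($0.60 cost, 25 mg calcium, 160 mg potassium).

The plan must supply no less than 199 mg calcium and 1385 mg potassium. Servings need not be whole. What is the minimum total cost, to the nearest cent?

$2.73

This is a tiny linear program; its minimum lies at a vertex of the feasible set. List the vertices and price them.
peanut butter only: max(199/27, 1385/226) = 7.37 servings → $3.69.
cottage cheese only: max(199/73, 1385/187) = 7.406 servings → $6.30.
kidney beans only: max(199/55, 1385/480) = 3.618 servings → $2.89.
oats only: max(199/25, 1385/160) = 8.656 servings → $5.19.
peanut butter + cottage cheese with both tight: 5.581 servings and 0.662 servings → $3.35.
peanut butter + kidney beans with both targets exact would need a negative amount; discard.
peanut butter + oats with both tight: 2.094 servings and 5.698 servings → $4.47.
cottage cheese + kidney beans with both tight: 0.7815 servings and 2.581 servings → $2.73.
cottage cheese + oats with both targets exact would need a negative amount; discard.
kidney beans + oats with both tight: 0.8703 servings and 6.045 servings → $4.32.
Cheapest feasible corner: $2.73.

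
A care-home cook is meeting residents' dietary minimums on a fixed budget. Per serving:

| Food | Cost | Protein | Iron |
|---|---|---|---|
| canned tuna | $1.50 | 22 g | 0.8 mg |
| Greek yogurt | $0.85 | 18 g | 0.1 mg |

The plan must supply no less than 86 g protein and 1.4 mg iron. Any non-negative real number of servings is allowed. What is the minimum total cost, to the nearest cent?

Compare the cost at each extreme point of the feasible region.
canned tuna only: max(86/22, 1.4/0.8) = 3.909 servings → $5.86.
Greek yogurt only: max(86/18, 1.4/0.1) = 14 servings → $11.90.
canned tuna + Greek yogurt with both tight: 1.361 servings and 3.115 servings → $4.69.
Cheapest feasible corner: $4.69.

$4.69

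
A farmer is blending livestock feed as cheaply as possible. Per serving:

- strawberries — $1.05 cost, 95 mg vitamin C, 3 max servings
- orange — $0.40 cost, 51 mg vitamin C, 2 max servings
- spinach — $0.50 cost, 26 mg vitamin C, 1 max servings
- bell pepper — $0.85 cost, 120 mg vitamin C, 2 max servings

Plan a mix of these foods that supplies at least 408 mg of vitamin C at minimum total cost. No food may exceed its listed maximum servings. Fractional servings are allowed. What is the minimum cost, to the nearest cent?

$3.23

Cost per mg of vitamin C: bell pepper $0.0071, orange $0.0078, strawberries $0.0111, spinach $0.0192.
Take 2 servings of bell pepper: +240.0 mg vitamin C for $1.70 (total $1.70, still need 168.0 mg).
Take 2 servings of orange: +102.0 mg vitamin C for $0.80 (total $2.50, still need 66.0 mg).
Take 0.6947 servings of strawberries: +66.0 mg vitamin C for $0.73 (total $3.23, still need 0.0 mg).
Greedy by cheapest-per-mg is optimal for a single linear constraint, so the minimum cost is $3.23.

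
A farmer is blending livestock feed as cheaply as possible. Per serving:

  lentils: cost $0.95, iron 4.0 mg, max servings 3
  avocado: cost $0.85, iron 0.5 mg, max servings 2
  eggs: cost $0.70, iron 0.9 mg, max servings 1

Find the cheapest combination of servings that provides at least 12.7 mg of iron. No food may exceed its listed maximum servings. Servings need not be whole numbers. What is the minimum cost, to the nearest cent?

Cost per mg of iron: lentils $0.2375, eggs $0.7778, avocado $1.7000.
Take 3 servings of lentils: +12.0 mg iron for $2.85 (total $2.85, still need 0.7 mg).
Take 0.7778 servings of eggs: +0.7 mg iron for $0.54 (total $3.39, still need 0.0 mg).
Filling from the cheapest source first is optimal under one linear minimum: $3.39.

$3.39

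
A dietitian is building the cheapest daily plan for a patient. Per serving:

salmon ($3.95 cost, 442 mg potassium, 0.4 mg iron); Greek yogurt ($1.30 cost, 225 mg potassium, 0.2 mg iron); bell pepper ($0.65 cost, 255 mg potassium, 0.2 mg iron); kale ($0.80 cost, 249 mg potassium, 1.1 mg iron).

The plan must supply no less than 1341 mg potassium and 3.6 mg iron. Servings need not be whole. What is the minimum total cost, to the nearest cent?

At the optimum either one food covers both requirements or two foods hit both targets exactly; no other combination can be cheaper.
salmon only: max(1341/442, 3.6/0.4) = 9 servings → $35.55.
Greek yogurt only: max(1341/225, 3.6/0.2) = 18 servings → $23.40.
bell pepper only: max(1341/255, 3.6/0.2) = 18 servings → $11.70.
kale only: max(1341/249, 3.6/1.1) = 5.386 servings → $4.31.
salmon + Greek yogurt with both targets exact would need a negative amount; discard.
salmon + bell pepper with both targets exact would need a negative amount; discard.
salmon + kale with both tight: 1.497 servings and 2.728 servings → $8.10.
Greek yogurt + bell pepper: the both-tight solution has a negative serving — not a feasible corner.
Greek yogurt + kale with both tight: 2.927 servings and 2.741 servings → $6.00.
bell pepper + kale with both tight: 2.508 servings and 2.817 servings → $3.88.
The minimum over all feasible corners is $3.88.

$3.88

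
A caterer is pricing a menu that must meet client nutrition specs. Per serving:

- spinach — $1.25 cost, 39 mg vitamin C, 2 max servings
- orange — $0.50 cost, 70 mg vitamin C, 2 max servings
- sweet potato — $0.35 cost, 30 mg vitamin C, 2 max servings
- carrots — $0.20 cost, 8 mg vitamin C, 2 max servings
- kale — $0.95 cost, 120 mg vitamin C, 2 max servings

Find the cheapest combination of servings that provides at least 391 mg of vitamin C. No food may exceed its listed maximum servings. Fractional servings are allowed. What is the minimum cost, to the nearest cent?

Cost per mg of vitamin C: orange $0.0071, kale $0.0079, sweet potato $0.0117, carrots $0.0250, spinach $0.0321.
Take 2 servings of orange: +140.0 mg vitamin C for $1.00 (total $1.00, still need 251.0 mg).
Take 2 servings of kale: +240.0 mg vitamin C for $1.90 (total $2.90, still need 11.0 mg).
Take 0.3667 servings of sweet potato: +11.0 mg vitamin C for $0.13 (total $3.03, still need 0.0 mg).
Filling from the cheapest source first is optimal under one linear minimum: $3.03.

$3.03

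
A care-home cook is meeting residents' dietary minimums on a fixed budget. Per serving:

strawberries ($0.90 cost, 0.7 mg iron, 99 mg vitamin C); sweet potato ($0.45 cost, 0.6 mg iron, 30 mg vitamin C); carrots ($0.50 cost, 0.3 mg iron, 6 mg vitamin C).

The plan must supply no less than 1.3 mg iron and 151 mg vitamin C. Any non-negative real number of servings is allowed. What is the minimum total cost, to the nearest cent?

Two binding constraints pin down two serving amounts, so the optimal mix uses at most two foods. The candidates are each food alone (scaled to the tighter of iron/vitamin C) and each pair with both constraints tight.
strawberries only: max(1.3/0.7, 151/99) = 1.857 servings → $1.67.
sweet potato only: max(1.3/0.6, 151/30) = 5.033 servings → $2.27.
carrots only: max(1.3/0.3, 151/6) = 25.17 servings → $12.58.
strawberries + sweet potato with both tight: 1.344 servings and 0.599 servings → $1.48.
strawberries + carrots with both tight: 1.471 servings and 0.902 servings → $1.77.
sweet potato + carrots: the both-tight solution has a negative serving — not a feasible corner.
So the least-cost plan costs $1.48.

$1.48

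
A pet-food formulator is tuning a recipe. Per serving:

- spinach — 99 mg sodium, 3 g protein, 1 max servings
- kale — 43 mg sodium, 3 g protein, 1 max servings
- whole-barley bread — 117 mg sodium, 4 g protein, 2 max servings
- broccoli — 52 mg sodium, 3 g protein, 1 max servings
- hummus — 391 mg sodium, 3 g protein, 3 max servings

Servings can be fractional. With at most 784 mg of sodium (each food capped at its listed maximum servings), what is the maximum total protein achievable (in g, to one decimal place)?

Protein per mg sodium: kale 0.06977, broccoli 0.05769, whole-barley bread 0.03419, spinach 0.0303, hummus 0.007673.
Take 1 serving of kale: uses 43 mg sodium, +3.0 g protein (running total 3.0 g).
Take 1 serving of broccoli: uses 52 mg sodium, +3.0 g protein (running total 6.0 g).
Take 2 servings of whole-barley bread: uses 234 mg sodium, +8.0 g protein (running total 14.0 g).
Take 1 serving of spinach: uses 99 mg sodium, +3.0 g protein (running total 17.0 g).
Take 0.9105 servings of hummus: uses 356 mg sodium, +2.7 g protein (running total 19.7 g).
Greedy by best ratio exhausts the sodium allowance optimally: 19.7 g.

19.7 g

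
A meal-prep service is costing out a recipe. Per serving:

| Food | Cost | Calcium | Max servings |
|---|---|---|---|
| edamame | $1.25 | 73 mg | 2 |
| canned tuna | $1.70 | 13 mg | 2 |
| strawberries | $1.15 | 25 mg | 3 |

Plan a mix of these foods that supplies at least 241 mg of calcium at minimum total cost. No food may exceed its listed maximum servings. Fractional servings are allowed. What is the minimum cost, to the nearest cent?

$8.57

Cost per mg of calcium: edamame $0.0171, strawberries $0.0460, canned tuna $0.1308.
Take 2 servings of edamame: +146.0 mg calcium for $2.50 (total $2.50, still need 95.0 mg).
Take 3 servings of strawberries: +75.0 mg calcium for $3.45 (total $5.95, still need 20.0 mg).
Take 1.538 servings of canned tuna: +20.0 mg calcium for $2.62 (total $8.57, still need 0.0 mg).
Greedy by cheapest-per-mg is optimal for a single linear constraint, so the minimum cost is $8.57.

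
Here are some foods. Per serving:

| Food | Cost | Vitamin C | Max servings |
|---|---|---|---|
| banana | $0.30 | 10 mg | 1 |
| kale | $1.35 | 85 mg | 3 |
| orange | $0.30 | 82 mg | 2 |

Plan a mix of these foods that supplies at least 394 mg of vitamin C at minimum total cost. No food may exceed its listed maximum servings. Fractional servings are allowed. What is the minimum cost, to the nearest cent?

Cost per mg of vitamin C: orange $0.0037, kale $0.0159, banana $0.0300.
Take 2 servings of orange: +164.0 mg vitamin C for $0.60 (total $0.60, still need 230.0 mg).
Take 2.706 servings of kale: +230.0 mg vitamin C for $3.65 (total $4.25, still need 0.0 mg).
Greedy by cheapest-per-mg is optimal for a single linear constraint, so the minimum cost is $4.25.

$4.25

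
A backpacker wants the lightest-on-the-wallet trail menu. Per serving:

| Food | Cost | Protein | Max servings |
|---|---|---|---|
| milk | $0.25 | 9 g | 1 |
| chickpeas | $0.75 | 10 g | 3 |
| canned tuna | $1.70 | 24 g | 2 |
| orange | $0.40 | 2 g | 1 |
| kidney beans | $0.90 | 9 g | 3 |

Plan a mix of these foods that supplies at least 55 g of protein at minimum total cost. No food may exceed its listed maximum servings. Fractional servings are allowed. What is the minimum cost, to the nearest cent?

$3.51

Cost per g of protein: milk $0.0278, canned tuna $0.0708, chickpeas $0.0750, kidney beans $0.1000, orange $0.2000.
Take 1 serving of milk: +9.0 g protein for $0.25 (total $0.25, still need 46.0 g).
Take 1.917 servings of canned tuna: +46.0 g protein for $3.26 (total $3.51, still need 0.0 g).
Greedy by cheapest-per-g is optimal for a single linear constraint, so the minimum cost is $3.51.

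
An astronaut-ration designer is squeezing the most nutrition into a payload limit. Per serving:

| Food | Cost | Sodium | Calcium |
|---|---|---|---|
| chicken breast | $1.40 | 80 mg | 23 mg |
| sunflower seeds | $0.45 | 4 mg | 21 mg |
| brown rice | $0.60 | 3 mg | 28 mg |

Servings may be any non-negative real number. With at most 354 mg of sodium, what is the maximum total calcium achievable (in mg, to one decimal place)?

3304.0 mg

Calcium per mg sodium: brown rice 9.333, sunflower seeds 5.25, chicken breast 0.2875.
With no serving limits, spend the whole sodium allowance on brown rice: 354 mg / 3 mg × 28 mg = 3304.0 mg.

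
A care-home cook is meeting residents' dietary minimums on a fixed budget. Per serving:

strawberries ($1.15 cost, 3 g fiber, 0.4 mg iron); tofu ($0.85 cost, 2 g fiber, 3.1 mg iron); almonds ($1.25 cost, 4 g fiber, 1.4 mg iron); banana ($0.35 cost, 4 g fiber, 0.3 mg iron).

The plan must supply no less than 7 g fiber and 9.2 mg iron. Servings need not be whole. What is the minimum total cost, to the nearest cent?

Check every corner: each single food scaled to meet both minima, and each pair solved so both constraints bind.
strawberries only: max(7/3, 9.2/0.4) = 23 servings → $26.45.
tofu only: max(7/2, 9.2/3.1) = 3.5 servings → $2.98.
almonds only: max(7/4, 9.2/1.4) = 6.571 servings → $8.21.
banana only: max(7/4, 9.2/0.3) = 30.67 servings → $10.73.
strawberries + tofu with both tight: 0.3882 servings and 2.918 servings → $2.93.
strawberries + almonds: intersection lies outside the first quadrant.
strawberries + banana: intersection lies outside the first quadrant.
tofu + almonds with both tight: 2.812 servings and 0.3438 servings → $2.82.
tofu + banana with both tight: 2.941 servings and 0.2797 servings → $2.60.
almonds + banana with both targets exact would need a negative amount; discard.
So the least-cost plan costs $2.60.

$2.60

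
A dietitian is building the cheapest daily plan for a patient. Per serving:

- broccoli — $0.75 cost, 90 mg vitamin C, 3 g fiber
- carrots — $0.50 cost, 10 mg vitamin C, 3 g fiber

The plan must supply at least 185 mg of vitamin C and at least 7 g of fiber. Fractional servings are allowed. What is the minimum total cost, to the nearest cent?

A basic optimal solution has at most two foods positive. Try each food alone and each pair with both targets met exactly.
broccoli only: max(185/90, 7/3) = 2.333 servings → $1.75.
carrots only: max(185/10, 7/3) = 18.5 servings → $9.25.
broccoli + carrots with both tight: 2.021 servings and 0.3125 servings → $1.67.
So the least-cost plan costs $1.67.

$1.67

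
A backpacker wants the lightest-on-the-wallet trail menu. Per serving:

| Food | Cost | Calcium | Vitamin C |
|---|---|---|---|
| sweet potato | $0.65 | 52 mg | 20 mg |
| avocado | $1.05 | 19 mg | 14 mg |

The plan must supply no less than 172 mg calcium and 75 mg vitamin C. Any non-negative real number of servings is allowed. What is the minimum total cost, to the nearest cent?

$2.44

This is a tiny linear program; its minimum lies at a vertex of the feasible set. List the vertices and price them.
sweet potato only: max(172/52, 75/20) = 3.75 servings → $2.44.
avocado only: max(172/19, 75/14) = 9.053 servings → $9.51.
sweet potato + avocado with both tight: 2.825 servings and 1.322 servings → $3.22.
The minimum over all feasible corners is $2.44.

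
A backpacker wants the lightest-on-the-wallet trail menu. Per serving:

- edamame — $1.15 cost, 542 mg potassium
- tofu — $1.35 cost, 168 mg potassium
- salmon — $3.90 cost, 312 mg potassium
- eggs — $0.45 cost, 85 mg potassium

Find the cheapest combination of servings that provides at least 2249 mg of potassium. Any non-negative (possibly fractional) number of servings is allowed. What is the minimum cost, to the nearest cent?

$4.77

Cost per mg of potassium: edamame $0.0021, eggs $0.0053, tofu $0.0080, salmon $0.0125.
With no serving limits, use only edamame: 2249 mg / 542 mg = 4.149 servings × $1.15 = $4.77.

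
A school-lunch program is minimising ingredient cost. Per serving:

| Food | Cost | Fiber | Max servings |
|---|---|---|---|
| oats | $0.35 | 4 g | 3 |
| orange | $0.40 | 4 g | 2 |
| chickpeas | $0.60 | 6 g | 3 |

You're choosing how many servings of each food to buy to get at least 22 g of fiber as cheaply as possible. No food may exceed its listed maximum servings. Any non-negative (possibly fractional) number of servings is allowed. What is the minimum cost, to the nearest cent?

Cost per g of fiber: oats $0.0875, orange $0.1000, chickpeas $0.1000.
Take 3 servings of oats: +12.0 g fiber for $1.05 (total $1.05, still need 10.0 g).
Take 2 servings of orange: +8.0 g fiber for $0.80 (total $1.85, still need 2.0 g).
Take 0.3333 servings of chickpeas: +2.0 g fiber for $0.20 (total $2.05, still need 0.0 g).
Greedy by cheapest-per-g is optimal for a single linear constraint, so the minimum cost is $2.05.

$2.05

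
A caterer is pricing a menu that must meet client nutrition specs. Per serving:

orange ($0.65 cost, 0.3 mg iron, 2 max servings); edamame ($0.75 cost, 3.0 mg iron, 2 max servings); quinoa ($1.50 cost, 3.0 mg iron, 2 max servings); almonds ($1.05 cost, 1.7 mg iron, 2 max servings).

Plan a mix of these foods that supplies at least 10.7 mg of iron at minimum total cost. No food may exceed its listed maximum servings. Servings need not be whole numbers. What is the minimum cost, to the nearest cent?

$3.85

Cost per mg of iron: edamame $0.2500, quinoa $0.5000, almonds $0.6176, orange $2.1667.
Take 2 servings of edamame: +6.0 mg iron for $1.50 (total $1.50, still need 4.7 mg).
Take 1.567 servings of quinoa: +4.7 mg iron for $2.35 (total $3.85, still need 0.0 mg).
Greedy by cheapest-per-mg is optimal for a single linear constraint, so the minimum cost is $3.85.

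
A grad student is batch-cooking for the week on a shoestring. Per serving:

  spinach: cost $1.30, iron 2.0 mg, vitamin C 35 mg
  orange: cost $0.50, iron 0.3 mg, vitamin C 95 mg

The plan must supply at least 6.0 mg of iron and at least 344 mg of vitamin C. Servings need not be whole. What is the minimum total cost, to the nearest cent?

$4.71

An LP optimum is at a vertex; with two nutrient constraints at most two foods are used. Check each candidate.
spinach only: max(6.0/2.0, 344/35) = 9.829 servings → $12.78.
orange only: max(6.0/0.3, 344/95) = 20 servings → $10.00.
spinach + orange with both tight: 2.601 servings and 2.663 servings → $4.71.
Cheapest feasible corner: $4.71.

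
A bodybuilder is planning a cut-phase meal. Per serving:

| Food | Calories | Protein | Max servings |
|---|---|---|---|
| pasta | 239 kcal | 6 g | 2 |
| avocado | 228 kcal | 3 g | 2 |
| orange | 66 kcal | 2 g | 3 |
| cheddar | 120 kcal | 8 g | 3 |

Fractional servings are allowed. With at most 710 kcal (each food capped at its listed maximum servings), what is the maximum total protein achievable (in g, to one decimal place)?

33.8 g

Protein per kcal: cheddar 0.06667, orange 0.0303, pasta 0.0251, avocado 0.01316.
Take 3 servings of cheddar: uses 360 kcal, +24.0 g protein (running total 24.0 g).
Take 3 servings of orange: uses 198 kcal, +6.0 g protein (running total 30.0 g).
Take 0.636 servings of pasta: uses 152 kcal, +3.8 g protein (running total 33.8 g).
Greedy by best ratio exhausts the calories allowance optimally: 33.8 g.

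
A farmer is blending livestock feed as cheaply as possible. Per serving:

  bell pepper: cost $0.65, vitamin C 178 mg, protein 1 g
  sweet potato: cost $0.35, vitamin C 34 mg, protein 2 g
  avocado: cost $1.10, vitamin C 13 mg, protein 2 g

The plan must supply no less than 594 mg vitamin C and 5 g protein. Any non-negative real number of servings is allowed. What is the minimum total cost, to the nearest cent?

bell pepper only: max(594/178, 5/1) = 5 servings → $3.25.
sweet potato only: max(594/34, 5/2) = 17.47 servings → $6.11.
avocado only: max(594/13, 5/2) = 45.69 servings → $50.26.
bell pepper + sweet potato with both tight: 3.161 servings and 0.9193 servings → $2.38.
bell pepper + avocado with both tight: 3.274 servings and 0.863 servings → $3.08.
sweet potato + avocado: the both-tight solution has a negative serving — not a feasible corner.
So the least-cost plan costs $2.38.

$2.38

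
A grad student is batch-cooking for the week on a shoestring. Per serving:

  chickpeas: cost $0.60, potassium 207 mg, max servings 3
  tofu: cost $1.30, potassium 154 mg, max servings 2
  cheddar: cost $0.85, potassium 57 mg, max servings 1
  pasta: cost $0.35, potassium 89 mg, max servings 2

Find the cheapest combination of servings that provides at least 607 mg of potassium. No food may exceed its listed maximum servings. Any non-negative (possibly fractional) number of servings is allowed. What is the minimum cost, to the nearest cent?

$1.76

Cost per mg of potassium: chickpeas $0.0029, pasta $0.0039, tofu $0.0084, cheddar $0.0149.
Take 2.932 servings of chickpeas: +607.0 mg potassium for $1.76 (total $1.76, still need 0.0 mg).
Greedy by cheapest-per-mg is optimal for a single linear constraint, so the minimum cost is $1.76.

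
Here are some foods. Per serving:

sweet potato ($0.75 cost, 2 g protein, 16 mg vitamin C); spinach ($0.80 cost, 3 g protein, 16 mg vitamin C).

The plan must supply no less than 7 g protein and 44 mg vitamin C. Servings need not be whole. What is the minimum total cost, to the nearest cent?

With two linear requirements the optimum uses one or two foods; enumerate the corners.
sweet potato only: max(7/2, 44/16) = 3.5 servings → $2.62.
spinach only: max(7/3, 44/16) = 2.75 servings → $2.20.
sweet potato + spinach with both tight: 1.25 servings and 1.5 servings → $2.14.
The minimum over all feasible corners is $2.14.

$2.14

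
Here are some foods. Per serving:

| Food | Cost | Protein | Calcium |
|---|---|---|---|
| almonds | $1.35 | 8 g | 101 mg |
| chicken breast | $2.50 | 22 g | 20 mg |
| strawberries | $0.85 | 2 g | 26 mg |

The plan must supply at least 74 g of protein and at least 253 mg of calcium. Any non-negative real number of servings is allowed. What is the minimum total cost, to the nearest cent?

$9.28

The cheapest plan sits at a corner of the feasible region — with two constraints it uses at most two foods.
almonds only: max(74/8, 253/101) = 9.25 servings → $12.49.
chicken breast only: max(74/22, 253/20) = 12.65 servings → $31.62.
strawberries only: max(74/2, 253/26) = 37 servings → $31.45.
almonds + chicken breast with both tight: 1.982 servings and 2.643 servings → $9.28.
almonds + strawberries: intersection lies outside the first quadrant.
chicken breast + strawberries with both tight: 2.665 servings and 7.68 servings → $13.19.
The minimum over all feasible corners is $9.28.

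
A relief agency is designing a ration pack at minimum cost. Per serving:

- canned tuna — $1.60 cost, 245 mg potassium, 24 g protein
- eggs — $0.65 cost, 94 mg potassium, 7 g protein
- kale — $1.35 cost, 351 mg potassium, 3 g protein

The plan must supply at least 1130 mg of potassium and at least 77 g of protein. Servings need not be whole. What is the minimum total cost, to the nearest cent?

This is a tiny linear program; its minimum lies at a vertex of the feasible set. List the vertices and price them.
canned tuna only: max(1130/245, 77/24) = 4.612 servings → $7.38.
eggs only: max(1130/94, 77/7) = 12.02 servings → $7.81.
kale only: max(1130/351, 77/3) = 25.67 servings → $34.65.
canned tuna + eggs: the both-tight solution has a negative serving — not a feasible corner.
canned tuna + kale with both tight: 3.074 servings and 1.074 servings → $6.37.
eggs + kale with both tight: 10.87 servings and 0.309 servings → $7.48.
So the least-cost plan costs $6.37.

$6.37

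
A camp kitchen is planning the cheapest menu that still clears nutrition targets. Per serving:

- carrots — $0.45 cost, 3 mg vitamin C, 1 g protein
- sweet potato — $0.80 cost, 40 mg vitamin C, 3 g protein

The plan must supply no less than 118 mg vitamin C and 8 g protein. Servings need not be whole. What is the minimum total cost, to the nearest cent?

This is a tiny linear program; its minimum lies at a vertex of the feasible set. List the vertices and price them.
carrots only: max(118/3, 8/1) = 39.33 servings → $17.70.
sweet potato only: max(118/40, 8/3) = 2.95 servings → $2.36.
carrots + sweet potato with both targets exact would need a negative amount; discard.
The minimum over all feasible corners is $2.36.

$2.36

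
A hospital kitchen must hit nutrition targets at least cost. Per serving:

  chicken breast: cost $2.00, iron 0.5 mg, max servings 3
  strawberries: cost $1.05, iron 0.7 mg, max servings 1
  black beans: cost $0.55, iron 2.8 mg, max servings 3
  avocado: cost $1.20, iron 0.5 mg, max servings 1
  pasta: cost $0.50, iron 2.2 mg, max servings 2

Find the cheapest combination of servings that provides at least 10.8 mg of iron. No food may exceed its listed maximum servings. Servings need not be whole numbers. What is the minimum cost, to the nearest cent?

$2.20

Cost per mg of iron: black beans $0.1964, pasta $0.2273, strawberries $1.5000, avocado $2.4000, chicken breast $4.0000.
Take 3 servings of black beans: +8.4 mg iron for $1.65 (total $1.65, still need 2.4 mg).
Take 1.091 servings of pasta: +2.4 mg iron for $0.55 (total $2.20, still need 0.0 mg).
Greedy by cheapest-per-mg is optimal for a single linear constraint, so the minimum cost is $2.20.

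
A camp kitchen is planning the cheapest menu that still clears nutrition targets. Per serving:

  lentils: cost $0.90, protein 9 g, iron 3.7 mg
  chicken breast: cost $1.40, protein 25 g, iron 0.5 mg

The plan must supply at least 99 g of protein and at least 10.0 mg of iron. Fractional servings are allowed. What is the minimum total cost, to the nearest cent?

$6.45

Compare the cost at each extreme point of the feasible region.
lentils only: max(99/9, 10.0/3.7) = 11 servings → $9.90.
chicken breast only: max(99/25, 10.0/0.5) = 20 servings → $28.00.
lentils + chicken breast with both tight: 2.278 servings and 3.14 servings → $6.45.
So the least-cost plan costs $6.45.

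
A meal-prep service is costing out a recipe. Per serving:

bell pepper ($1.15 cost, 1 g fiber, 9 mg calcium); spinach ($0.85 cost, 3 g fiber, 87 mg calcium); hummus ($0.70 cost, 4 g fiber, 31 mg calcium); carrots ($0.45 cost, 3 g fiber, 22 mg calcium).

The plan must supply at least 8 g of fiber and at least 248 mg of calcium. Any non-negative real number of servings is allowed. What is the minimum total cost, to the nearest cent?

$2.42

The cheapest plan sits at a corner of the feasible region — with two constraints it uses at most two foods.
bell pepper only: max(8/1, 248/9) = 27.56 servings → $31.69.
spinach only: max(8/3, 248/87) = 2.851 servings → $2.42.
hummus only: max(8/4, 248/31) = 8 servings → $5.60.
carrots only: max(8/3, 248/22) = 11.27 servings → $5.07.
bell pepper + spinach: intersection lies outside the first quadrant.
bell pepper + hummus with both targets exact would need a negative amount; discard.
bell pepper + carrots: intersection lies outside the first quadrant.
spinach + hummus: the both-tight solution has a negative serving — not a feasible corner.
spinach + carrots: the both-tight solution has a negative serving — not a feasible corner.
hummus + carrots: intersection lies outside the first quadrant.
So the least-cost plan costs $2.42.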